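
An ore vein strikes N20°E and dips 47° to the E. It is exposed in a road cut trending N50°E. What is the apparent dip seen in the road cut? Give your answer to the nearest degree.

The section lies 30° from the strike.
tan(apparent dip) = tan 47° · sin 30° = 0.5362
apparent dip = arctan 0.5362 = 28.20°

28°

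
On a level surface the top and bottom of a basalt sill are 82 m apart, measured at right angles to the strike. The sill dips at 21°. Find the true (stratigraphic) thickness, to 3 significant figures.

29.4 m

True thickness t = w · sin(dip) = 82 × sin 21°
t = 82 × 0.3584 = 29.386 m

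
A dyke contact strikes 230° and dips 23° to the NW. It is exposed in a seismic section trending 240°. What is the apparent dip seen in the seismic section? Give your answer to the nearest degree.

The section lies 10° from the strike.
tan α = tan 23° × sin 10° = 0.4245 × 0.1736 = 0.0737
apparent dip = arctan 0.0737 = 4.22°

4°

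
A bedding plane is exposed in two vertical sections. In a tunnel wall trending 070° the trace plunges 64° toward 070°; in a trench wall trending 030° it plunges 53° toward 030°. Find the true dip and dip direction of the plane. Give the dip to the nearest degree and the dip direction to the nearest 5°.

true dip 64°, dip direction 080°

Represent each trace as a vector plunging at its apparent dip toward its trend (east-north-up frame): v₁ = (0.412, 0.150, -0.899), v₂ = (0.301, 0.521, -0.799).
The plane normal is n = v₁ × v₂ ∝ (0.349, 0.059, 0.170).
tan δ = √(n_x²+n_y²)/n_z = 0.354/0.170, so δ = 64.4°.
Dip direction = atan2(0.349, 0.059) = 80° (azimuth of n's horizontal projection).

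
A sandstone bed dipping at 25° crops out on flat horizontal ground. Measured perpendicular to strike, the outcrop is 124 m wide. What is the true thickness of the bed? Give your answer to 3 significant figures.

52.4 m

True thickness t = w · sin(dip) = 124 × sin 25°
t = 124 × 0.4226 = 52.405 m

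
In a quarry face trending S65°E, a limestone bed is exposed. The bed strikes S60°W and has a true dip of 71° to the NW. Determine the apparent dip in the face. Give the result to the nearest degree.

The section lies 55° from the strike.
tan α = tan 71° × sin 55° = 2.9042 × 0.8192 = 2.3790
apparent dip = arctan 2.3790 = 67.20°

67°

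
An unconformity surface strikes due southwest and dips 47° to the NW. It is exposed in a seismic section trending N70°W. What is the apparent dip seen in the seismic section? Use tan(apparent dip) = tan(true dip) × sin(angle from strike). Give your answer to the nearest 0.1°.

44.2°

Angle between strike (due southwest) and section (N70°W): β = 65°.
tan(apparent dip) = tan 47° · sin 65° = 0.9719
apparent dip = arctan 0.9719 = 44.18°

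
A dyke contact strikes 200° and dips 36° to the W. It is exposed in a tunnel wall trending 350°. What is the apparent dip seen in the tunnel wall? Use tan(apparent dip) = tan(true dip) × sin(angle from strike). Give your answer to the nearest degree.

20°

Angle between strike (200°) and section (350°): β = 30°.
tan(apparent dip) = tan 36° · sin 30° = 0.3633
α = arctan(0.3633) = 19.96°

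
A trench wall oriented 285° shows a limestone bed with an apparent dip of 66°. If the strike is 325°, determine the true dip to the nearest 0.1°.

74.0°

The section is 40° from the strike.
tan(true dip) = tan 66° / sin 40° = 3.4942
true dip = arctan 3.4942 = 74.03°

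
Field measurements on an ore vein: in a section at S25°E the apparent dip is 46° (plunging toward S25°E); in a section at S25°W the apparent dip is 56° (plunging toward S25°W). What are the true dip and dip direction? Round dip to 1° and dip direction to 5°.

Represent each trace as a vector plunging at its apparent dip toward its trend (east-north-up frame): v₁ = (0.294, -0.630, -0.719), v₂ = (-0.236, -0.507, -0.829).
Cross product v₁ × v₂ gives the pole to the plane: n ∝ (-0.157, -0.413, 0.298).
tan δ = √(n_x²+n_y²)/n_z = 0.442/0.298, so δ = 56.1°.
The horizontal component of n points toward azimuth atan2(n_x, n_y) = 201°, the dip direction.

true dip 56°, dip direction 200°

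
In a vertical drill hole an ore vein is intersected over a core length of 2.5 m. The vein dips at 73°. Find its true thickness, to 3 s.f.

True thickness t = h · cos(dip) = 2.5 × cos 73°
t = 2.5 × 0.2924 = 0.731 m

0.731 m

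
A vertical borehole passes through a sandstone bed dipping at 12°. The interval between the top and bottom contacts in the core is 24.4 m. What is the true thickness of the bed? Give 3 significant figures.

23.9 m

True thickness t = h · cos(dip) = 24.4 × cos 12°
t = 24.4 × 0.9781 = 23.867 m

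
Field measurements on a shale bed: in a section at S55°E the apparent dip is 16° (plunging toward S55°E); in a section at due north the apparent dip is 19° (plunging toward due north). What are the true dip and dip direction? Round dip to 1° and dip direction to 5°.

true dip 34°, dip direction 060°

Each apparent-dip line lies in the plane. As unit vectors (x east, y north, z up), v₁ plunges 16°→S55°E and v₂ plunges 19°→due north.
The plane normal is n = v₁ × v₂ ∝ (0.440, 0.256, 0.745).
Dip δ = arctan(|n_h|/n_z) = arctan(0.509/0.745) = 34.4°.
Dip direction = atan2(0.440, 0.256) = 60° (azimuth of n's horizontal projection).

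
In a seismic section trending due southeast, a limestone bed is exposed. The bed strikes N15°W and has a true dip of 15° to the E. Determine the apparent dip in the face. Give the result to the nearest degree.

Angle between strike (N15°W) and section (due southeast): β = 30°.
tan α = tan 15° × sin 30° = 0.2679 × 0.5000 = 0.1340
α = arctan(0.1340) = 7.63°

8°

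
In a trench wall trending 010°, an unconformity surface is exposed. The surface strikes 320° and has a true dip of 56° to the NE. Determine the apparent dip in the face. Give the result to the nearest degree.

The section lies 50° from the strike.
tan(apparent dip) = tan 56° · sin 50° = 1.1357
α = arctan(1.1357) = 48.64°

49°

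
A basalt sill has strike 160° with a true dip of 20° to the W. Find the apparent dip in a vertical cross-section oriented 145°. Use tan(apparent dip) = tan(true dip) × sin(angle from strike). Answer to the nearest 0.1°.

The section lies 15° from the strike.
tan α = tan 20° × sin 15° = 0.3640 × 0.2588 = 0.0942
α = arctan(0.0942) = 5.38°

5.4°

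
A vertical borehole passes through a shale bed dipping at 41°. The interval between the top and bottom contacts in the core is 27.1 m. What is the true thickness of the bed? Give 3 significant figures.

20.5 m

True thickness t = h · cos(dip) = 27.1 × cos 41°
t = 27.1 × 0.7547 = 20.453 m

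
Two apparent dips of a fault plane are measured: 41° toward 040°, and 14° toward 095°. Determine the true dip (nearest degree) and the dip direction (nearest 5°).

Each apparent-dip line lies in the plane. As unit vectors (x east, y north, z up), v₁ plunges 41°→040° and v₂ plunges 14°→095°.
n = v₁ × v₂ = (0.195, 0.517, 0.600) (taken with n_z > 0).
tan δ = √(n_x²+n_y²)/n_z = 0.552/0.600, so δ = 42.6°.
The horizontal component of n points toward azimuth atan2(n_x, n_y) = 21°, the dip direction.

true dip 43°, dip direction 020°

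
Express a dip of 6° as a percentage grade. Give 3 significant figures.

grade % = 100 × tan 6° = 100 × 0.1051

10.5%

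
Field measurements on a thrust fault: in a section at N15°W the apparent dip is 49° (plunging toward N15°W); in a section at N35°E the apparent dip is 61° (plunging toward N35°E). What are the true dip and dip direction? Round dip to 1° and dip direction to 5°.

The two traces are lines in the plane: v₁ = (sin 345°·cos 49°, cos 345°·cos 49°, −sin 49°), v₂ = (sin 35°·cos 61°, cos 35°·cos 61°, −sin 61°).
The plane normal is n = v₁ × v₂ ∝ (0.255, 0.358, 0.244).
tan δ = √(n_x²+n_y²)/n_z = 0.440/0.244, so δ = 61.0°.
Dip direction = atan2(0.255, 0.358) = 35° (azimuth of n's horizontal projection).

true dip 61°, dip direction 035°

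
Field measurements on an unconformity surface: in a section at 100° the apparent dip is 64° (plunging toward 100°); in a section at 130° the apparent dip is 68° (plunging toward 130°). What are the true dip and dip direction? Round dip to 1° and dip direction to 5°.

The two traces are lines in the plane: v₁ = (sin 100°·cos 64°, cos 100°·cos 64°, −sin 64°), v₂ = (sin 130°·cos 68°, cos 130°·cos 68°, −sin 68°).
The plane normal is n = v₁ × v₂ ∝ (0.146, -0.142, 0.082).
Dip δ = arctan(|n_h|/n_z) = arctan(0.204/0.082) = 68.1°.
Dip direction = azimuth of (n_x, n_y) = atan2(0.146, -0.142) = 134°.

true dip 68°, dip direction 135°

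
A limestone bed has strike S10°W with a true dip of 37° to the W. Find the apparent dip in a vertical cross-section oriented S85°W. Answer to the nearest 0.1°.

Angle between strike (S10°W) and section (S85°W): β = 75°.
tan α = tan 37° × sin 75° = 0.7536 × 0.9659 = 0.7279
apparent dip = arctan 0.7279 = 36.05°

36.1°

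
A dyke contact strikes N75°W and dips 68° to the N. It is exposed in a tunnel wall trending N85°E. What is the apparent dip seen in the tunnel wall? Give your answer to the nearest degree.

40°

The strike is N75°W and the section trends N85°E; the acute angle between them is β = 20°.
tan α = tan 68° × sin 20° = 2.4751 × 0.3420 = 0.8465
α = arctan(0.8465) = 40.25°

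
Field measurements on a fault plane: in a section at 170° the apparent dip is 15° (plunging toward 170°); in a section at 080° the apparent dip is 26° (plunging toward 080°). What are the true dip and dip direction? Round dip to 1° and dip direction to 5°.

true dip 29°, dip direction 110°

Each apparent-dip line lies in the plane. As unit vectors (x east, y north, z up), v₁ plunges 15°→170° and v₂ plunges 26°→080°.
n = v₁ × v₂ = (0.457, -0.156, 0.868) (taken with n_z > 0).
Dip δ = arctan(|n_h|/n_z) = arctan(0.483/0.868) = 29.1°.
Dip direction = atan2(0.457, -0.156) = 109° (azimuth of n's horizontal projection).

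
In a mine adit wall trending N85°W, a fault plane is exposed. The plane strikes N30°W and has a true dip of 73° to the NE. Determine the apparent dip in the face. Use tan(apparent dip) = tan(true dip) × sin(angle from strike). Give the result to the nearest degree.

The section lies 55° from the strike.
tan(apparent dip) = tan 73° · sin 55° = 2.6793
apparent dip = arctan 2.6793 = 69.53°

70°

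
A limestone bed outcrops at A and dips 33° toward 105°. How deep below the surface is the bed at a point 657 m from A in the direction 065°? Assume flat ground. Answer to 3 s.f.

The hole lies 40° from the dip direction, so the down-dip offset is 657 × cos 40° = 503.29 m.
Depth = down-dip offset × tan(dip) = 503.29 × tan 33° = 503.29 × 0.6494
Depth = 326.84 m

327 m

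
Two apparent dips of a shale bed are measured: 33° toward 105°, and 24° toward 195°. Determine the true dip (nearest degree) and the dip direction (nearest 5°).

true dip 38°, dip direction 140°

Each apparent-dip line lies in the plane. As unit vectors (x east, y north, z up), v₁ plunges 33°→105° and v₂ plunges 24°→195°.
n = v₁ × v₂ = (0.392, -0.458, 0.766) (taken with n_z > 0).
True dip = arccos(n_z / |n|) = arccos(0.7857) = 38.2°.
Dip direction = atan2(0.392, -0.458) = 139° (azimuth of n's horizontal projection).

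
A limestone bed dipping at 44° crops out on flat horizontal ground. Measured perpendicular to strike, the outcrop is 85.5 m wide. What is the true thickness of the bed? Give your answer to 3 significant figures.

59.4 m

True thickness t = w · sin(dip) = 85.5 × sin 44°
t = 85.5 × 0.6947 = 59.393 m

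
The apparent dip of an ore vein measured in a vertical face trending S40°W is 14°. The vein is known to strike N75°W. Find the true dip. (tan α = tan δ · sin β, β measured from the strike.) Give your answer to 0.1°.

β = acute angle between strike N75°W and section S40°W = 65°.
tan δ = tan α / sin β = tan 14° / sin 65° = 0.2493 / 0.9063 = 0.2751
true dip = arctan 0.2751 = 15.38°

15.4°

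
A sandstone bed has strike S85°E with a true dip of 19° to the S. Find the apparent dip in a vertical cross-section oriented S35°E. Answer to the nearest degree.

Angle between strike (S85°E) and section (S35°E): β = 50°.
tan(apparent dip) = tan 19° · sin 50° = 0.2638
α = arctan(0.2638) = 14.78°

15°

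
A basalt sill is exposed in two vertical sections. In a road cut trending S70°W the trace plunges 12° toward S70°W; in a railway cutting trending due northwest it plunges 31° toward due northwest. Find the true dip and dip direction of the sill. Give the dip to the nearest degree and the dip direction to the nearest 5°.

true dip 31°, dip direction 320°

The two traces are lines in the plane: v₁ = (sin 250°·cos 12°, cos 250°·cos 12°, −sin 12°), v₂ = (sin 315°·cos 31°, cos 315°·cos 31°, −sin 31°).
Cross product v₁ × v₂ gives the pole to the plane: n ∝ (-0.298, 0.347, 0.760).
tan δ = √(n_x²+n_y²)/n_z = 0.458/0.760, so δ = 31.1°.
Dip direction = atan2(-0.298, 0.347) = 319° (azimuth of n's horizontal projection).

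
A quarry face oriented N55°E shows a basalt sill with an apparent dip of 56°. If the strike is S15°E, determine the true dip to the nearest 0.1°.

The section is 70° from the strike.
tan δ = tan α / sin β = tan 56° / sin 70° = 1.4826 / 0.9397 = 1.5777
δ = arctan(1.5777) = 57.63°

57.6°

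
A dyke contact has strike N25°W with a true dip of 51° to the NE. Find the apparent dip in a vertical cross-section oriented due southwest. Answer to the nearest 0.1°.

The section lies 70° from the strike.
tan α = tan 51° × sin 70° = 1.2349 × 0.9397 = 1.1604
α = arctan(1.1604) = 49.25°

49.2°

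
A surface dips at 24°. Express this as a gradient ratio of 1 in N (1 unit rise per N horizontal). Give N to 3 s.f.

1 : N means tan θ = 1/N, so N = 1/tan 24° = 1/0.4452

1 in 2.25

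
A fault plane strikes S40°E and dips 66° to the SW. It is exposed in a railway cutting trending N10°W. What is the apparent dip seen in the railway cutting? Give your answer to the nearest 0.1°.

48.3°

The section lies 30° from the strike.
tan(apparent dip) = tan 66° · sin 30° = 1.1230
apparent dip = arctan 1.1230 = 48.32°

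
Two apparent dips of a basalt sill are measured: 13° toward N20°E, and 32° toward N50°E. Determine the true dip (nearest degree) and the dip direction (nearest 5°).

Each apparent-dip line lies in the plane. As unit vectors (x east, y north, z up), v₁ plunges 13°→N20°E and v₂ plunges 32°→N50°E.
n = v₁ × v₂ = (0.363, -0.030, 0.413) (taken with n_z > 0).
tan δ = √(n_x²+n_y²)/n_z = 0.364/0.413, so δ = 41.4°.
Dip direction = atan2(0.363, -0.030) = 95° (azimuth of n's horizontal projection).

true dip 41°, dip direction 095°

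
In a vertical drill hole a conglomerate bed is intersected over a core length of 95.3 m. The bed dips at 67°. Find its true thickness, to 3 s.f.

True thickness t = h · cos(dip) = 95.3 × cos 67°
t = 95.3 × 0.3907 = 37.237 m

37.2 m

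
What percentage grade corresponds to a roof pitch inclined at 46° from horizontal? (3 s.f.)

grade % = 100 × tan 46° = 100 × 1.0355

104%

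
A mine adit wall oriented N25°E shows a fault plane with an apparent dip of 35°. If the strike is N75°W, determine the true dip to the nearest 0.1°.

35.4°

The section is 80° from the strike.
tan δ = tan α / sin β = tan 35° / sin 80° = 0.7002 / 0.9848 = 0.7110
true dip = arctan 0.7110 = 35.41°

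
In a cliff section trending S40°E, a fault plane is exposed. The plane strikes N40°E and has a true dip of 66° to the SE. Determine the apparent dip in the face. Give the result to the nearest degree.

66°

Angle between strike (N40°E) and section (S40°E): β = 80°.
tan(apparent dip) = tan 66° · sin 80° = 2.2119
α = arctan(2.2119) = 65.67°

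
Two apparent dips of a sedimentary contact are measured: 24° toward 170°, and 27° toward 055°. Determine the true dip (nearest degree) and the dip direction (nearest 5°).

true dip 42°, dip direction 110°

The two traces are lines in the plane: v₁ = (sin 170°·cos 24°, cos 170°·cos 24°, −sin 24°), v₂ = (sin 55°·cos 27°, cos 55°·cos 27°, −sin 27°).
Cross product v₁ × v₂ gives the pole to the plane: n ∝ (0.616, -0.225, 0.738).
Dip δ = arctan(|n_h|/n_z) = arctan(0.656/0.738) = 41.6°.
The horizontal component of n points toward azimuth atan2(n_x, n_y) = 110°, the dip direction.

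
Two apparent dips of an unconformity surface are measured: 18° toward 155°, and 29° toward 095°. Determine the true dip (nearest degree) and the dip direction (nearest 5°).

true dip 29°, dip direction 100°

The two traces are lines in the plane: v₁ = (sin 155°·cos 18°, cos 155°·cos 18°, −sin 18°), v₂ = (sin 95°·cos 29°, cos 95°·cos 29°, −sin 29°).
n = v₁ × v₂ = (0.394, -0.074, 0.720) (taken with n_z > 0).
Dip δ = arctan(|n_h|/n_z) = arctan(0.401/0.720) = 29.1°.
Dip direction = atan2(0.394, -0.074) = 101° (azimuth of n's horizontal projection).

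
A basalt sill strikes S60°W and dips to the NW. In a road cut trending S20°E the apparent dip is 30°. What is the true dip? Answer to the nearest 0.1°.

The section is 80° from the strike.
tan(true dip) = tan 30° / sin 80° = 0.5863
true dip = arctan 0.5863 = 30.38°

30.4°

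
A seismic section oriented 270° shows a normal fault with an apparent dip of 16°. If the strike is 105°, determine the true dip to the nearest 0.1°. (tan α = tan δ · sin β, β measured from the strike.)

The section is 15° from the strike.
tan δ = tan α / sin β = tan 16° / sin 15° = 0.2867 / 0.2588 = 1.1079
true dip = arctan 1.1079 = 47.93°

47.9°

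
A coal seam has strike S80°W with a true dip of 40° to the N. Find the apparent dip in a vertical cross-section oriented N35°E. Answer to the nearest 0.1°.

30.7°

The strike is S80°W and the section trends N35°E; the acute angle between them is β = 45°.
tan(apparent dip) = tan 40° · sin 45° = 0.5933
apparent dip = arctan 0.5933 = 30.68°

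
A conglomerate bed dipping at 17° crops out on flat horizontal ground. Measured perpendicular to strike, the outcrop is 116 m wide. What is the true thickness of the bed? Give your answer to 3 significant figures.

33.9 m

True thickness t = w · sin(dip) = 116 × sin 17°
t = 116 × 0.2924 = 33.915 m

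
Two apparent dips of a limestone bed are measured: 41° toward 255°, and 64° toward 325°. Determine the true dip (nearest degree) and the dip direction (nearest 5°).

Represent each trace as a vector plunging at its apparent dip toward its trend (east-north-up frame): v₁ = (-0.729, -0.195, -0.656), v₂ = (-0.251, 0.359, -0.899).
n = v₁ × v₂ = (-0.411, 0.490, 0.311) (taken with n_z > 0).
Dip δ = arctan(|n_h|/n_z) = arctan(0.640/0.311) = 64.1°.
Dip direction = atan2(-0.411, 0.490) = 320° (azimuth of n's horizontal projection).

true dip 64°, dip direction 320°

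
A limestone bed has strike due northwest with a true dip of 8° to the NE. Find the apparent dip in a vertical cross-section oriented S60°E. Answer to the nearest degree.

2°

The strike is due northwest and the section trends S60°E; the acute angle between them is β = 15°.
tan(apparent dip) = tan 8° · sin 15° = 0.0364
apparent dip = arctan 0.0364 = 2.08°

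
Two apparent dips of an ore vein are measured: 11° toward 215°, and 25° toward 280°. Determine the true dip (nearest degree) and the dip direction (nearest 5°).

Represent each trace as a vector plunging at its apparent dip toward its trend (east-north-up frame): v₁ = (-0.563, -0.804, -0.191), v₂ = (-0.893, 0.157, -0.423).
Cross product v₁ × v₂ gives the pole to the plane: n ∝ (-0.370, 0.068, 0.806).
Dip δ = arctan(|n_h|/n_z) = arctan(0.376/0.806) = 25.0°.
Dip direction = azimuth of (n_x, n_y) = atan2(-0.370, 0.068) = 280°.

true dip 25°, dip direction 280°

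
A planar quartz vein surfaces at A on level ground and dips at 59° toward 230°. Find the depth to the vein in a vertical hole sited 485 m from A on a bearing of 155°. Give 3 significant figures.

The hole lies 75° from the dip direction, so the down-dip offset is 485 × cos 75° = 125.53 m.
Depth = down-dip offset × tan(dip) = 125.53 × tan 59° = 125.53 × 1.6643
Depth = 208.91 m

209 m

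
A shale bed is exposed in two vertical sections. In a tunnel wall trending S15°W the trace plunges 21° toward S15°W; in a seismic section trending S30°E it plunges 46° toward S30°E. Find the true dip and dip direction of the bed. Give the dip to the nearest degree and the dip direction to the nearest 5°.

The two traces are lines in the plane: v₁ = (sin 195°·cos 21°, cos 195°·cos 21°, −sin 21°), v₂ = (sin 150°·cos 46°, cos 150°·cos 46°, −sin 46°).
Cross product v₁ × v₂ gives the pole to the plane: n ∝ (0.433, -0.298, 0.459).
Dip δ = arctan(|n_h|/n_z) = arctan(0.526/0.459) = 48.9°.
Dip direction = atan2(0.433, -0.298) = 125° (azimuth of n's horizontal projection).

true dip 49°, dip direction 125°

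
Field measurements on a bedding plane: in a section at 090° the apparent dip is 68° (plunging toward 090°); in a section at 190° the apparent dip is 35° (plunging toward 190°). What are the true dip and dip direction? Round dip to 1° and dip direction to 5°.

true dip 70°, dip direction 115°

Each apparent-dip line lies in the plane. As unit vectors (x east, y north, z up), v₁ plunges 68°→090° and v₂ plunges 35°→190°.
Cross product v₁ × v₂ gives the pole to the plane: n ∝ (0.748, -0.347, 0.302).
True dip = arccos(n_z / |n|) = arccos(0.3442) = 69.9°.
The horizontal component of n points toward azimuth atan2(n_x, n_y) = 115°, the dip direction.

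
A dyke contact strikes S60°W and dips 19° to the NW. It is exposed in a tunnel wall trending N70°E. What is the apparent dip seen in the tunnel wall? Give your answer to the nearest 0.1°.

3.4°

Angle between strike (S60°W) and section (N70°E): β = 10°.
tan α = tan 19° × sin 10° = 0.3443 × 0.1736 = 0.0598
apparent dip = arctan 0.0598 = 3.42°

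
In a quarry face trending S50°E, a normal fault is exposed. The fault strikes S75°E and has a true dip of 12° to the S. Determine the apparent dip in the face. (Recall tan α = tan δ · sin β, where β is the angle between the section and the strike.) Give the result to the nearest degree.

The strike is S75°E and the section trends S50°E; the acute angle between them is β = 25°.
tan(apparent dip) = tan 12° · sin 25° = 0.0898
α = arctan(0.0898) = 5.13°

5°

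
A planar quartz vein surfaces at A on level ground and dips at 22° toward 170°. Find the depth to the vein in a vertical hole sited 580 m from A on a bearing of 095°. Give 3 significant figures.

60.7 m

The hole lies 75° from the dip direction, so the down-dip offset is 580 × cos 75° = 150.12 m.
Depth = down-dip offset × tan(dip) = 150.12 × tan 22° = 150.12 × 0.4040
Depth = 60.65 m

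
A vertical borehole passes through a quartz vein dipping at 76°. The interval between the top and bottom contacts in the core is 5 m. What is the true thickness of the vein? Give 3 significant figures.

1.21 m

True thickness t = h · cos(dip) = 5 × cos 76°
t = 5 × 0.2419 = 1.210 m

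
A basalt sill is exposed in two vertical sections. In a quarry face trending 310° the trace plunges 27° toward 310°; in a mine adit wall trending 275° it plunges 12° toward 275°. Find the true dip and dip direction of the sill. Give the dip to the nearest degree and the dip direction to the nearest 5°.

Each apparent-dip line lies in the plane. As unit vectors (x east, y north, z up), v₁ plunges 27°→310° and v₂ plunges 12°→275°.
Cross product v₁ × v₂ gives the pole to the plane: n ∝ (-0.080, 0.300, 0.500).
Dip δ = arctan(|n_h|/n_z) = arctan(0.311/0.500) = 31.9°.
The horizontal component of n points toward azimuth atan2(n_x, n_y) = 345°, the dip direction.

true dip 32°, dip direction 345°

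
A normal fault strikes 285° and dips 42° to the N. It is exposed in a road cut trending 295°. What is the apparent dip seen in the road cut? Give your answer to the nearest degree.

The strike is 285° and the section trends 295°; the acute angle between them is β = 10°.
tan α = tan 42° × sin 10° = 0.9004 × 0.1736 = 0.1564
apparent dip = arctan 0.1564 = 8.89°

9°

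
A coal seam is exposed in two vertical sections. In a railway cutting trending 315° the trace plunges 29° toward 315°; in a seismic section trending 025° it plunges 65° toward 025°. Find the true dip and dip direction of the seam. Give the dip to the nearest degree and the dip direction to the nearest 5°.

The two traces are lines in the plane: v₁ = (sin 315°·cos 29°, cos 315°·cos 29°, −sin 29°), v₂ = (sin 25°·cos 65°, cos 25°·cos 65°, −sin 65°).
Cross product v₁ × v₂ gives the pole to the plane: n ∝ (0.375, 0.647, 0.347).
tan δ = √(n_x²+n_y²)/n_z = 0.748/0.347, so δ = 65.1°.
Dip direction = azimuth of (n_x, n_y) = atan2(0.375, 0.647) = 30°.

true dip 65°, dip direction 030°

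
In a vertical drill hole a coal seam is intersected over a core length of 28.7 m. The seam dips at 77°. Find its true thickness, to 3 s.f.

6.46 m

True thickness t = h · cos(dip) = 28.7 × cos 77°
t = 28.7 × 0.2250 = 6.456 m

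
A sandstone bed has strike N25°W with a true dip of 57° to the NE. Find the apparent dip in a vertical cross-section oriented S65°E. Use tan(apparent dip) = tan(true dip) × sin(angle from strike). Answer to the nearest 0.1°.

44.7°

The section lies 40° from the strike.
tan α = tan 57° × sin 40° = 1.5399 × 0.6428 = 0.9898
α = arctan(0.9898) = 44.71°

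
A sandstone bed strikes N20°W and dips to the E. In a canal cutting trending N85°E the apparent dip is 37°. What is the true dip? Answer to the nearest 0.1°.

38.0°

The section is 75° from the strike.
tan δ = tan α / sin β = tan 37° / sin 75° = 0.7536 / 0.9659 = 0.7801
δ = arctan(0.7801) = 37.96°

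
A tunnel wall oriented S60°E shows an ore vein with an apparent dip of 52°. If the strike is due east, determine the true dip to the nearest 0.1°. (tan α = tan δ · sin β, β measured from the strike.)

68.7°

The section is 30° from the strike.
tan(true dip) = tan 52° / sin 30° = 2.5599
δ = arctan(2.5599) = 68.66°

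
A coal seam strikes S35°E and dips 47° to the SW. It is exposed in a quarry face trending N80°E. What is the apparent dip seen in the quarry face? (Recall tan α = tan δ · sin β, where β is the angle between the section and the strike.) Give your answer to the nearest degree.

44°

The strike is S35°E and the section trends N80°E; the acute angle between them is β = 65°.
tan(apparent dip) = tan 47° · sin 65° = 0.9719
apparent dip = arctan 0.9719 = 44.18°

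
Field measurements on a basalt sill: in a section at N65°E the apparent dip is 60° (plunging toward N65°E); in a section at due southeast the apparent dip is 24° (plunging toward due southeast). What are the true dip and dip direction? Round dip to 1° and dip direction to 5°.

Represent each trace as a vector plunging at its apparent dip toward its trend (east-north-up frame): v₁ = (0.453, 0.211, -0.866), v₂ = (0.646, -0.646, -0.407).
Cross product v₁ × v₂ gives the pole to the plane: n ∝ (0.645, 0.375, 0.429).
tan δ = √(n_x²+n_y²)/n_z = 0.746/0.429, so δ = 60.1°.
Dip direction = atan2(0.645, 0.375) = 60° (azimuth of n's horizontal projection).

true dip 60°, dip direction 060°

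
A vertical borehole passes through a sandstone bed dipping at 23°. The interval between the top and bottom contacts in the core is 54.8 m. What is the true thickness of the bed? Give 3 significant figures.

True thickness t = h · cos(dip) = 54.8 × cos 23°
t = 54.8 × 0.9205 = 50.444 m

50.4 m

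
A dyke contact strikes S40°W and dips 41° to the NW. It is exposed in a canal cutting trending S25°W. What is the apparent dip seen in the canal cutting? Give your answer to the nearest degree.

13°

The strike is S40°W and the section trends S25°W; the acute angle between them is β = 15°.
tan α = tan 41° × sin 15° = 0.8693 × 0.2588 = 0.2250
apparent dip = arctan 0.2250 = 12.68°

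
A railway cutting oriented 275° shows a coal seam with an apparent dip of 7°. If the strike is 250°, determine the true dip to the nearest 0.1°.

β = acute angle between strike 250° and section 275° = 25°.
tan δ = tan α / sin β = tan 7° / sin 25° = 0.1228 / 0.4226 = 0.2905
δ = arctan(0.2905) = 16.20°

16.2°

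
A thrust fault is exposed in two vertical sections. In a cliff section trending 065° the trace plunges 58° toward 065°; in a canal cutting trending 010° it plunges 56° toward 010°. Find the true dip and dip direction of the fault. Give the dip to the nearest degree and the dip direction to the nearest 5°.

The two traces are lines in the plane: v₁ = (sin 65°·cos 58°, cos 65°·cos 58°, −sin 58°), v₂ = (sin 10°·cos 56°, cos 10°·cos 56°, −sin 56°).
Cross product v₁ × v₂ gives the pole to the plane: n ∝ (0.281, 0.316, 0.243).
tan δ = √(n_x²+n_y²)/n_z = 0.423/0.243, so δ = 60.1°.
Dip direction = azimuth of (n_x, n_y) = atan2(0.281, 0.316) = 42°.

true dip 60°, dip direction 040°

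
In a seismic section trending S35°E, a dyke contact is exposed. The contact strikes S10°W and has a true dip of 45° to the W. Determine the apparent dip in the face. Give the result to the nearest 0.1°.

Angle between strike (S10°W) and section (S35°E): β = 45°.
tan(apparent dip) = tan 45° · sin 45° = 0.7071
α = arctan(0.7071) = 35.26°

35.3°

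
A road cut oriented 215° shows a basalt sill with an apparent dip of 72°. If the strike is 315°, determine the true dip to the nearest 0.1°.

72.3°

β = acute angle between strike 315° and section 215° = 80°.
tan(true dip) = tan 72° / sin 80° = 3.1252
δ = arctan(3.1252) = 72.26°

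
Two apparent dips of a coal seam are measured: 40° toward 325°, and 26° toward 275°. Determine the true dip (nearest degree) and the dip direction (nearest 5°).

Each apparent-dip line lies in the plane. As unit vectors (x east, y north, z up), v₁ plunges 40°→325° and v₂ plunges 26°→275°.
The plane normal is n = v₁ × v₂ ∝ (-0.225, 0.383, 0.527).
Dip δ = arctan(|n_h|/n_z) = arctan(0.444/0.527) = 40.1°.
Dip direction = atan2(-0.225, 0.383) = 330° (azimuth of n's horizontal projection).

true dip 40°, dip direction 330°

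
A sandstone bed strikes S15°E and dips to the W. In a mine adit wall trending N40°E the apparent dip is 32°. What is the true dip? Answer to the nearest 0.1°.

37.3°

The section is 55° from the strike.
tan δ = tan α / sin β = tan 32° / sin 55° = 0.6249 / 0.8192 = 0.7628
true dip = arctan 0.7628 = 37.34°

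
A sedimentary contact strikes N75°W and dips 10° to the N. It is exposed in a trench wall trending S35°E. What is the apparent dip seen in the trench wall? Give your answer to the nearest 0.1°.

The section lies 40° from the strike.
tan α = tan 10° × sin 40° = 0.1763 × 0.6428 = 0.1133
apparent dip = arctan 0.1133 = 6.47°

6.5°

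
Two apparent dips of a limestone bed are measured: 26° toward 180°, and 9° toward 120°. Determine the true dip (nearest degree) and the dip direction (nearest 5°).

Represent each trace as a vector plunging at its apparent dip toward its trend (east-north-up frame): v₁ = (0.000, -0.899, -0.438), v₂ = (0.855, -0.494, -0.156).
Cross product v₁ × v₂ gives the pole to the plane: n ∝ (-0.076, -0.375, 0.769).
tan δ = √(n_x²+n_y²)/n_z = 0.383/0.769, so δ = 26.5°.
Dip direction = azimuth of (n_x, n_y) = atan2(-0.076, -0.375) = 191°.

true dip 26°, dip direction 190°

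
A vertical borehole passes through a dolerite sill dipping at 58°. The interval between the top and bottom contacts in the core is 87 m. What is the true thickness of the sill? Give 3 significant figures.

46.1 m

True thickness t = h · cos(dip) = 87 × cos 58°
t = 87 × 0.5299 = 46.103 m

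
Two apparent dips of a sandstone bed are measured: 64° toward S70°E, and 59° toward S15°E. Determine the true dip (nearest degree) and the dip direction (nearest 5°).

true dip 65°, dip direction 125°

Represent each trace as a vector plunging at its apparent dip toward its trend (east-north-up frame): v₁ = (0.412, -0.150, -0.899), v₂ = (0.133, -0.497, -0.857).
Cross product v₁ × v₂ gives the pole to the plane: n ∝ (0.319, -0.233, 0.185).
True dip = arccos(n_z / |n|) = arccos(0.4241) = 64.9°.
The horizontal component of n points toward azimuth atan2(n_x, n_y) = 126°, the dip direction.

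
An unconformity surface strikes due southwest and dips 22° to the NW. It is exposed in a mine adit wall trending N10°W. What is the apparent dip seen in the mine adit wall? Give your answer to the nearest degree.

The strike is due southwest and the section trends N10°W; the acute angle between them is β = 55°.
tan(apparent dip) = tan 22° · sin 55° = 0.3310
apparent dip = arctan 0.3310 = 18.31°

18°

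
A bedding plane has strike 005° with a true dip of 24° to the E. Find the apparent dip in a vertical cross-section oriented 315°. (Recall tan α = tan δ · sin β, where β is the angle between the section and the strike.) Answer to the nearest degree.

The strike is 005° and the section trends 315°; the acute angle between them is β = 50°.
tan α = tan 24° × sin 50° = 0.4452 × 0.7660 = 0.3411
apparent dip = arctan 0.3411 = 18.83°

19°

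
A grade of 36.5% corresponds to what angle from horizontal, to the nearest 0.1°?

tan θ = 36.5/100 = 0.3650
θ = arctan(0.3650) = 20.05°

20.1°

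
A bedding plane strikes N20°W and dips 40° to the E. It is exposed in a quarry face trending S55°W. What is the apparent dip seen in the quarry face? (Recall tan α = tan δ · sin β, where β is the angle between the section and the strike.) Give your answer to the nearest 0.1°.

39.0°

Angle between strike (N20°W) and section (S55°W): β = 75°.
tan α = tan 40° × sin 75° = 0.8391 × 0.9659 = 0.8105
apparent dip = arctan 0.8105 = 39.03°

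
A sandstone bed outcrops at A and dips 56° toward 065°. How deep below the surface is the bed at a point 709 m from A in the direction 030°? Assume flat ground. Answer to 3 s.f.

861 m

The hole lies 35° from the dip direction, so the down-dip offset is 709 × cos 35° = 580.78 m.
Depth = down-dip offset × tan(dip) = 580.78 × tan 56° = 580.78 × 1.4826
Depth = 861.04 m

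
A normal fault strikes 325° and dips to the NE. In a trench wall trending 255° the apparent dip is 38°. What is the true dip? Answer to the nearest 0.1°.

39.7°

β = acute angle between strike 325° and section 255° = 70°.
tan(true dip) = tan 38° / sin 70° = 0.8314
true dip = arctan 0.8314 = 39.74°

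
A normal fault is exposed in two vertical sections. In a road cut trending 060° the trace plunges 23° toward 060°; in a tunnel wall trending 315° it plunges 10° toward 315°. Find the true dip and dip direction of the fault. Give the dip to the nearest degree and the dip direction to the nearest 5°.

The two traces are lines in the plane: v₁ = (sin 60°·cos 23°, cos 60°·cos 23°, −sin 23°), v₂ = (sin 315°·cos 10°, cos 315°·cos 10°, −sin 10°).
n = v₁ × v₂ = (0.192, 0.411, 0.876) (taken with n_z > 0).
True dip = arccos(n_z / |n|) = arccos(0.8881) = 27.4°.
Dip direction = atan2(0.192, 0.411) = 25° (azimuth of n's horizontal projection).

true dip 27°, dip direction 025°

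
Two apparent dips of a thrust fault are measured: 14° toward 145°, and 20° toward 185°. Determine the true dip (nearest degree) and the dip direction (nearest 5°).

true dip 20°, dip direction 190°

The two traces are lines in the plane: v₁ = (sin 145°·cos 14°, cos 145°·cos 14°, −sin 14°), v₂ = (sin 185°·cos 20°, cos 185°·cos 20°, −sin 20°).
Cross product v₁ × v₂ gives the pole to the plane: n ∝ (-0.045, -0.210, 0.586).
tan δ = √(n_x²+n_y²)/n_z = 0.215/0.586, so δ = 20.1°.
The horizontal component of n points toward azimuth atan2(n_x, n_y) = 192°, the dip direction.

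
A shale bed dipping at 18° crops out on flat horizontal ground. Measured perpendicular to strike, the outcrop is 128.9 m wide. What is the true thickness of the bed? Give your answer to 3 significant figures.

39.8 m

True thickness t = w · sin(dip) = 128.9 × sin 18°
t = 128.9 × 0.3090 = 39.832 m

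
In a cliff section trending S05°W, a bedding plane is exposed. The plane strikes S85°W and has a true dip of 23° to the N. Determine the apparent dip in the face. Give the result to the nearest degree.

Angle between strike (S85°W) and section (S05°W): β = 80°.
tan α = tan 23° × sin 80° = 0.4245 × 0.9848 = 0.4180
α = arctan(0.4180) = 22.69°

23°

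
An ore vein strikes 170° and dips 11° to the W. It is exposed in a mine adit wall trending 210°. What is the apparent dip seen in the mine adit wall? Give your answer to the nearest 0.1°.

7.1°

The strike is 170° and the section trends 210°; the acute angle between them is β = 40°.
tan α = tan 11° × sin 40° = 0.1944 × 0.6428 = 0.1249
apparent dip = arctan 0.1249 = 7.12°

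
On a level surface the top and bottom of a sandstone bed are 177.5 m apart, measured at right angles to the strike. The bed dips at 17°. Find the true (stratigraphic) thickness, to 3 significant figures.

True thickness t = w · sin(dip) = 177.5 × sin 17°
t = 177.5 × 0.2924 = 51.896 m

51.9 m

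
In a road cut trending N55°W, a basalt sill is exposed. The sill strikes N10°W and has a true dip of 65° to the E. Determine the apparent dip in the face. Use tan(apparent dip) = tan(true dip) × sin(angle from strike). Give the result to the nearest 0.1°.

The strike is N10°W and the section trends N55°W; the acute angle between them is β = 45°.
tan α = tan 65° × sin 45° = 2.1445 × 0.7071 = 1.5164
α = arctan(1.5164) = 56.60°

56.6°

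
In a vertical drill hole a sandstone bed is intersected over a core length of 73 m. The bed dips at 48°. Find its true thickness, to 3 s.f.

48.8 m

True thickness t = h · cos(dip) = 73 × cos 48°
t = 73 × 0.6691 = 48.847 m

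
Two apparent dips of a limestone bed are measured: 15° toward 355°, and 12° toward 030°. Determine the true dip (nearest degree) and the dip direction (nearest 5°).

true dip 15°, dip direction 350°

Each apparent-dip line lies in the plane. As unit vectors (x east, y north, z up), v₁ plunges 15°→355° and v₂ plunges 12°→030°.
n = v₁ × v₂ = (-0.019, 0.144, 0.542) (taken with n_z > 0).
tan δ = √(n_x²+n_y²)/n_z = 0.145/0.542, so δ = 15.0°.
The horizontal component of n points toward azimuth atan2(n_x, n_y) = 352°, the dip direction.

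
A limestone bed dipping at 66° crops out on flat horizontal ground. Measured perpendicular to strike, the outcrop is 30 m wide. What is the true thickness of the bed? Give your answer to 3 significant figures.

27.4 m

True thickness t = w · sin(dip) = 30 × sin 66°
t = 30 × 0.9135 = 27.406 m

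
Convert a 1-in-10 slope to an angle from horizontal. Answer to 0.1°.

5.7°

tan θ = 1/10 = 0.1000
θ = arctan(0.1000) = 5.71°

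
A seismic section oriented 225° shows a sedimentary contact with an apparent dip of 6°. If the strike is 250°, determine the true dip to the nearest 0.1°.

The section is 25° from the strike.
tan(true dip) = tan 6° / sin 25° = 0.2487
true dip = arctan 0.2487 = 13.97°

14.0°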